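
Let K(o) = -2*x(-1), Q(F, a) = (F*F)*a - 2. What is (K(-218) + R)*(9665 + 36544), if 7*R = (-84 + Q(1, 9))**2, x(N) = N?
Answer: 39231441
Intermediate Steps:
Q(F, a) = -2 + a*F**2 (Q(F, a) = F**2*a - 2 = a*F**2 - 2 = -2 + a*F**2)
K(o) = 2 (K(o) = -2*(-1) = 2)
R = 847 (R = (-84 + (-2 + 9*1**2))**2/7 = (-84 + (-2 + 9*1))**2/7 = (-84 + (-2 + 9))**2/7 = (-84 + 7)**2/7 = (1/7)*(-77)**2 = (1/7)*5929 = 847)
(K(-218) + R)*(9665 + 36544) = (2 + 847)*(9665 + 36544) = 849*46209 = 39231441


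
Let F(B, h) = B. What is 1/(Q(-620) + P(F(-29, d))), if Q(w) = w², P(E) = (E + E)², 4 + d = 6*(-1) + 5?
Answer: 1/387764 ≈ 2.5789e-6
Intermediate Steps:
d = -5 (d = -4 + (6*(-1) + 5) = -4 + (-6 + 5) = -4 - 1 = -5)
P(E) = 4*E² (P(E) = (2*E)² = 4*E²)
1/(Q(-620) + P(F(-29, d))) = 1/((-620)² + 4*(-29)²) = 1/(384400 + 4*841) = 1/(384400 + 3364) = 1/387764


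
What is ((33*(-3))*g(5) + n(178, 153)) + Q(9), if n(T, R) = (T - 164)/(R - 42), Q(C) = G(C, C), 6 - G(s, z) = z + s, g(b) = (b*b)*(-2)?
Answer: 548132/111 ≈ 4938.1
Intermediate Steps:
g(b) = -2*b**2 (g(b) = b**2*(-2) = -2*b**2)
G(s, z) = 6 - s - z (G(s, z) = 6 - (z + s) = 6 - (s + z) = 6 + (-s - z) = 6 - s - z)
Q(C) = 6 - 2*C (Q(C) = 6 - C - C = 6 - 2*C)
n(T, R) = (-164 + T)/(-42 + R)
((33*(-3))*g(5) + n(178, 153)) + Q(9) = ((33*(-3))*(-2*5**2) + (-164 + 178)/(-42 + 153)) + (6 - 2*9) = (-(-198)*25 + 14/111) + (6 - 18) = (-99*(-50) + (1/111)*14) - 12 = (4950 + 14/111) - 12 = 549464/111 - 12 = 548132/111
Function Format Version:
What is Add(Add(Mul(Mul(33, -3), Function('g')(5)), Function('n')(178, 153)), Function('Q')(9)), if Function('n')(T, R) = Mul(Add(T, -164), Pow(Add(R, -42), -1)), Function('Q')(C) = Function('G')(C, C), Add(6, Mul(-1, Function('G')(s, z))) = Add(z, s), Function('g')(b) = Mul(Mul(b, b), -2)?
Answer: Rational(548132, 111) ≈ 4938.1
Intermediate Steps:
Function('g')(b) = Mul(-2, Pow(b, 2)) (Function('g')(b) = Mul(Pow(b, 2), -2) = Mul(-2, Pow(b, 2)))
Function('G')(s, z) = Add(6, Mul(-1, s), Mul(-1, z)) (Function('G')(s, z) = Add(6, Mul(-1, Add(z, s))) = Add(6, Mul(-1, Add(s, z))) = Add(6, Add(Mul(-1, s), Mul(-1, z))) = Add(6, Mul(-1, s), Mul(-1, z)))
Function('Q')(C) = Add(6, Mul(-2, C)) (Function('Q')(C) = Add(6, Mul(-1, C), Mul(-1, C)) = Add(6, Mul(-2, C)))
Function('n')(T, R) = Mul(Pow(Add(-42, R), -1), Add(-164, T)) (Function('n')(T, R) = Mul(Add(-164, T), Pow(Add(-42, R), -1)) = Mul(Pow(Add(-42, R), -1), Add(-164, T)))
Add(Add(Mul(Mul(33, -3), Function('g')(5)), Function('n')(178, 153)), Function('Q')(9)) = Add(Add(Mul(Mul(33, -3), Mul(-2, Pow(5, 2))), Mul(Pow(Add(-42, 153), -1), Add(-164, 178))), Add(6, Mul(-2, 9))) = Add(Add(Mul(-99, Mul(-2, 25)), Mul(Pow(111, -1), 14)), Add(6, -18)) = Add(Add(Mul(-99, -50), Mul(Rational(1, 111), 14)), -12) = Add(Add(4950, Rational(14, 111)), -12) = Add(Rational(549464, 111), -12) = Rational(548132, 111)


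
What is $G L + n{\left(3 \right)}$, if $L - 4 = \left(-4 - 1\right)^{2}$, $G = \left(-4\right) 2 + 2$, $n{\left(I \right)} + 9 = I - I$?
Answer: $-183$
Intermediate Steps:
$n{\left(I \right)} = -9$ ($n{\left(I \right)} = -9 + \left(I - I\right) = -9 + 0 = -9$)
$G = -6$ ($G = -8 + 2 = -6$)
$L = 29$ ($L = 4 + \left(-4 - 1\right)^{2} = 4 + \left(-5\right)^{2} = 4 + 25 = 29$)
$G L + n{\left(3 \right)} = \left(-6\right) 29 - 9 = -174 - 9 = -183$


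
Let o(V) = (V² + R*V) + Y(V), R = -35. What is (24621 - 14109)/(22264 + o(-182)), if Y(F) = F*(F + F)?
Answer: 5256/64003 ≈ 0.082121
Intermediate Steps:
Y(F) = 2*F² (Y(F) = F*(2*F) = 2*F²)
o(V) = -35*V + 3*V² (o(V) = (V² - 35*V) + 2*V² = -35*V + 3*V²)
(24621 - 14109)/(22264 + o(-182)) = (24621 - 14109)/(22264 - 182*(-35 + 3*(-182))) = 10512/(22264 - 182*(-35 - 546)) = 10512/(22264 - 182*(-581)) = 10512/(22264 + 105742) = 10512/128006 = 10512*(1/128006) = 5256/64003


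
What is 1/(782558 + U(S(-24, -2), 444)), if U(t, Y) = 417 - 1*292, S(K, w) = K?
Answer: 1/782683 ≈ 1.2777e-6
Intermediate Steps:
U(t, Y) = 125 (U(t, Y) = 417 - 292 = 125)
1/(782558 + U(S(-24, -2), 444)) = 1/(782558 + 125) = 1/782683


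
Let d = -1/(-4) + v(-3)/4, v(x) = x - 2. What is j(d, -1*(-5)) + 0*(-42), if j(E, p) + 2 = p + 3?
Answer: 6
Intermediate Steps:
v(x) = -2 + x
d = -1 (d = -1/(-4) + (-2 - 3)/4 = -1*(-¼) - 5*¼ = ¼ - 5/4 = -1)
j(E, p) = 1 + p (j(E, p) = -2 + (p + 3) = -2 + (3 + p) = 1 + p)
j(d, -1*(-5)) + 0*(-42) = (1 - 1*(-5)) + 0*(-42) = (1 + 5) + 0 = 6 + 0 = 6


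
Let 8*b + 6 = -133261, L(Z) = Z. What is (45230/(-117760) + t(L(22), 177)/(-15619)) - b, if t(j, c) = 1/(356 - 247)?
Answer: 333964374170195/20048298496 ≈ 16658.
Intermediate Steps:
t(j, c) = 1/109
b = -133267/8 (b = -¾ + (⅛)*(-133261) = -¾ - 133261/8 = -133267/8 ≈ -16658.)
(45230/(-117760) + t(L(22), 177)/(-15619)) - b = (45230/(-117760) + (1/109)/(-15619)) - 1*(-133267/8) = (45230*(-1/117760) + (1/109)*(-1/15619)) + 133267/8 = (-4523/11776 - 1/1702471) + 133267/8 = -7700288109/20048298496 + 133267/8 = 333964374170195/20048298496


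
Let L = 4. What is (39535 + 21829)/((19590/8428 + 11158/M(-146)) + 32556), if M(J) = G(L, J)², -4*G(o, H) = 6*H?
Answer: 12402134080056/6580333581431 ≈ 1.8847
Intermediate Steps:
G(o, H) = -3*H/2
M(J) = 9*J²/4 (M(J) = (-3*J/2)² = 9*J²/4)
(39535 + 21829)/((19590/8428 + 11158/M(-146)) + 32556) = (39535 + 21829)/((19590/8428 + 11158/(((9/4)*(-146)²))) + 32556) = 61364/((19590*(1/8428) + 11158/(((9/4)*21316))) + 32556) = 61364/((9795/4214 + 11158/47961) + 32556) = 61364/(516797807/202107654 + 32556) = 61364/(6580333581431/202107654) = 61364*(202107654/6580333581431) = 12402134080056/6580333581431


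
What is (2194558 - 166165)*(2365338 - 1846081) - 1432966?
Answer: 1053255831035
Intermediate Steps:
(2194558 - 166165)*(2365338 - 1846081) - 1432966 = 2028393*519257 - 1432966 = 1053257264001 - 1432966 = 1053255831035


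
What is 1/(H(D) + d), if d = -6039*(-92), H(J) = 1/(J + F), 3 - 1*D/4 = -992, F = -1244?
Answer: 2736/1520088769 ≈ 1.7999e-6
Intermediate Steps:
D = 3980 (D = 12 - 4*(-992) = 12 + 3968 = 3980)
H(J) = 1/(-1244 + J) (H(J) = 1/(J - 1244) = 1/(-1244 + J))
d = 555588
1/(H(D) + d) = 1/(1/(-1244 + 3980) + 555588) = 1/(1/2736 + 555588) = 1/(1520088769/2736) = 2736/1520088769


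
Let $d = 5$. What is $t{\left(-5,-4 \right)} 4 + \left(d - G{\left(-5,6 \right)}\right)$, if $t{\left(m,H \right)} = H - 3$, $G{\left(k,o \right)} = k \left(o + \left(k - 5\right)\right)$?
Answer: $-43$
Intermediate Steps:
$G{\left(k,o \right)} = k \left(-5 + k + o\right)$ ($G{\left(k,o \right)} = k \left(o + \left(-5 + k\right)\right) = k \left(-5 + k + o\right)$)
$t{\left(m,H \right)} = -3 + H$
$t{\left(-5,-4 \right)} 4 + \left(d - G{\left(-5,6 \right)}\right) = \left(-3 - 4\right) 4 + \left(5 - - 5 \left(-5 - 5 + 6\right)\right) = \left(-7\right) 4 + \left(5 - \left(-5\right) \left(-4\right)\right) = -28 + \left(5 - 20\right) = -28 - 15 = -43$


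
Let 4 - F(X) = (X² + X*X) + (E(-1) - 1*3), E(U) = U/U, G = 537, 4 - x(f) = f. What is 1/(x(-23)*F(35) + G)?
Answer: -1/65451 ≈ -1.5279e-5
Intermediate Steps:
x(f) = 4 - f
E(U) = 1
F(X) = 6 - 2*X² (F(X) = 4 - ((X² + X*X) + (1 - 1*3)) = 4 - ((X² + X²) + (1 - 3)) = 4 - (2*X² - 2) = 4 - (-2 + 2*X²) = 4 + (2 - 2*X²) = 6 - 2*X²)
1/(x(-23)*F(35) + G) = 1/((4 - 1*(-23))*(6 - 2*35²) + 537) = 1/((4 + 23)*(6 - 2*1225) + 537) = 1/(27*(6 - 2450) + 537) = 1/(27*(-2444) + 537) = 1/(-65988 + 537) = 1/(-65451) = -1/65451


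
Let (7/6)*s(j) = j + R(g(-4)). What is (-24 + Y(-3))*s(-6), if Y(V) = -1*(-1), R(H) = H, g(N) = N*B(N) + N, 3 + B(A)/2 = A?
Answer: -6348/7 ≈ -906.86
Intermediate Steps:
B(A) = -6 + 2*A
g(N) = N + N*(-6 + 2*N) (g(N) = N*(-6 + 2*N) + N = N + N*(-6 + 2*N))
Y(V) = 1
s(j) = 312/7 + 6*j/7 (s(j) = 6*(j - 4*(-5 + 2*(-4)))/7 = 6*(j - 4*(-5 - 8))/7 = 6*(j - 4*(-13))/7 = 6*(j + 52)/7 = 6*(52 + j)/7 = 312/7 + 6*j/7)
(-24 + Y(-3))*s(-6) = (-24 + 1)*(312/7 + (6/7)*(-6)) = -23*(312/7 - 36/7) = -23*276/7 = -6348/7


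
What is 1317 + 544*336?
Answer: 184101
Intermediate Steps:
1317 + 544*336 = 1317 + 182784 = 184101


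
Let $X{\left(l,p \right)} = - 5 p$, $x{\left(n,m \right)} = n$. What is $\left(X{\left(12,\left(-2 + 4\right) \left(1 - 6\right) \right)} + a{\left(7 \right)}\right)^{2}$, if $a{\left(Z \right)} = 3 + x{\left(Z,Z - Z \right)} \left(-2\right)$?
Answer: $1521$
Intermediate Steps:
$a{\left(Z \right)} = 3 - 2 Z$ ($a{\left(Z \right)} = 3 + Z \left(-2\right) = 3 - 2 Z$)
$\left(X{\left(12,\left(-2 + 4\right) \left(1 - 6\right) \right)} + a{\left(7 \right)}\right)^{2} = \left(- 5 \left(-2 + 4\right) \left(1 - 6\right) + \left(3 - 14\right)\right)^{2} = \left(- 5 \cdot 2 \left(-5\right) + \left(3 - 14\right)\right)^{2} = \left(\left(-5\right) \left(-10\right) - 11\right)^{2} = \left(50 - 11\right)^{2} = 39^{2} = 1521$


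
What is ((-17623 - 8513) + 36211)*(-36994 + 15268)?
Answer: -218889450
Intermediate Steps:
((-17623 - 8513) + 36211)*(-36994 + 15268) = (-26136 + 36211)*(-21726) = 10075*(-21726) = -218889450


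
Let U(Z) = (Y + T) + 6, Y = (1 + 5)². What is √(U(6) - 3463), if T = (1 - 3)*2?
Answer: 5*I*√137 ≈ 58.523*I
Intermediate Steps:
T = -4 (T = -2*2 = -4)
Y = 36 (Y = 6² = 36)
U(Z) = 38 (U(Z) = (36 - 4) + 6 = 32 + 6 = 38)
√(U(6) - 3463) = √(38 - 3463) = √(-3425) = 5*I*√137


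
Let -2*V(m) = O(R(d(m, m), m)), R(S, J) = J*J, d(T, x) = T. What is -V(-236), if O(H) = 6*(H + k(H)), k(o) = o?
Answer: 334176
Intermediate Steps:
R(S, J) = J²
O(H) = 12*H (O(H) = 6*(H + H) = 6*(2*H) = 12*H)
V(m) = -6*m²
-V(-236) = -(-6)*(-236)² = -(-6)*55696 = -1*(-334176) = 334176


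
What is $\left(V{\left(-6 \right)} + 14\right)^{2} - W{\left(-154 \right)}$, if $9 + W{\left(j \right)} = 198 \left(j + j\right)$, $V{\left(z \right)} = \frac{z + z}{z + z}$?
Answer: $61218$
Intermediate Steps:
$V{\left(z \right)} = 1$ ($V{\left(z \right)} = \frac{2 z}{2 z} = 2 z \frac{1}{2 z} = 1$)
$W{\left(j \right)} = -9 + 396 j$ ($W{\left(j \right)} = -9 + 198 \left(j + j\right) = -9 + 198 \cdot 2 j = -9 + 396 j$)
$\left(V{\left(-6 \right)} + 14\right)^{2} - W{\left(-154 \right)} = \left(1 + 14\right)^{2} - \left(-9 + 396 \left(-154\right)\right) = 15^{2} - \left(-9 - 60984\right) = 225 - -60993 = 225 + 60993 = 61218$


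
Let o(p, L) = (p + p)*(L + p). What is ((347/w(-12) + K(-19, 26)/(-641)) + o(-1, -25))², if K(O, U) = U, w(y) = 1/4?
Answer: 851954844196/410881 ≈ 2.0735e+6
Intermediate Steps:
w(y) = ¼
o(p, L) = 2*p*(L + p) (o(p, L) = (2*p)*(L + p) = 2*p*(L + p))
((347/w(-12) + K(-19, 26)/(-641)) + o(-1, -25))² = ((347/(¼) + 26/(-641)) + 2*(-1)*(-25 - 1))² = ((347*4 + 26*(-1/641)) + 2*(-1)*(-26))² = ((1388 - 26/641) + 52)² = (889682/641 + 52)² = (923014/641)² = 851954844196/410881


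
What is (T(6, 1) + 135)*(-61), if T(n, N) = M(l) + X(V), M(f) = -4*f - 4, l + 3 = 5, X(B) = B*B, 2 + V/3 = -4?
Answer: -27267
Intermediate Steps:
V = -18 (V = -6 + 3*(-4) = -6 - 12 = -18)
X(B) = B**2
l = 2 (l = -3 + 5 = 2)
M(f) = -4 - 4*f
T(n, N) = 312 (T(n, N) = (-4 - 4*2) + (-18)**2 = (-4 - 8) + 324 = -12 + 324 = 312)
(T(6, 1) + 135)*(-61) = (312 + 135)*(-61) = 447*(-61) = -27267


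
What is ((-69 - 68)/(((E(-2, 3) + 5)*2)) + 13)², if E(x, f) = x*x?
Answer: 9409/324 ≈ 29.040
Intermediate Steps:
E(x, f) = x²
((-69 - 68)/(((E(-2, 3) + 5)*2)) + 13)² = ((-69 - 68)/((((-2)² + 5)*2)) + 13)² = (-137*1/(2*(4 + 5)) + 13)² = (-137/(9*2) + 13)² = (-137/18 + 13)² = (97/18)² = 9409/324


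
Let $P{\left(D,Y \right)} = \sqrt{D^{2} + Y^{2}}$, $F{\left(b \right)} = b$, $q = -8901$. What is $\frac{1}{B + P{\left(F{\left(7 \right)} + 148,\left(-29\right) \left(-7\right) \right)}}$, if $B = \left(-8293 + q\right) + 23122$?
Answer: $\frac{228}{1349075} - \frac{\sqrt{386}}{2698150} \approx 0.00016172$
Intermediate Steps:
$B = 5928$ ($B = \left(-8293 - 8901\right) + 23122 = -17194 + 23122 = 5928$)
$\frac{1}{B + P{\left(F{\left(7 \right)} + 148,\left(-29\right) \left(-7\right) \right)}} = \frac{1}{5928 + \sqrt{\left(7 + 148\right)^{2} + \left(\left(-29\right) \left(-7\right)\right)^{2}}} = \frac{1}{5928 + \sqrt{155^{2} + 203^{2}}} = \frac{1}{5928 + \sqrt{24025 + 41209}} = \frac{1}{5928 + \sqrt{65234}} = \frac{1}{5928 + 13 \sqrt{386}}$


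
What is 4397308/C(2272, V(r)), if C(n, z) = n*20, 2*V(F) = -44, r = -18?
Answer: 1099327/11360 ≈ 96.772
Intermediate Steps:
V(F) = -22 (V(F) = (½)*(-44) = -22)
C(n, z) = 20*n
4397308/C(2272, V(r)) = 4397308/((20*2272)) = 4397308/45440 = 4397308*(1/45440) = 1099327/11360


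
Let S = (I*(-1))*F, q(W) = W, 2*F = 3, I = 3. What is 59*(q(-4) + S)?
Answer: -1003/2 ≈ -501.50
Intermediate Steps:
F = 3/2 (F = (½)*3 = 3/2 ≈ 1.5000)
S = -9/2 (S = (3*(-1))*(3/2) = -3*3/2 = -9/2 ≈ -4.5000)
59*(q(-4) + S) = 59*(-4 - 9/2) = 59*(-17/2) = -1003/2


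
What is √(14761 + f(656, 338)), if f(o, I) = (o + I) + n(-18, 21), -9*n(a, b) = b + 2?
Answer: 46*√67/3 ≈ 125.51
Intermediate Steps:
n(a, b) = -2/9 - b/9 (n(a, b) = -(b + 2)/9 = -(2 + b)/9 = -2/9 - b/9)
f(o, I) = -23/9 + I + o (f(o, I) = (o + I) + (-2/9 - ⅑*21) = (I + o) + (-2/9 - 7/3) = (I + o) - 23/9 = -23/9 + I + o)
√(14761 + f(656, 338)) = √(14761 + (-23/9 + 338 + 656)) = √(14761 + 8923/9) = √(141772/9) = 46*√67/3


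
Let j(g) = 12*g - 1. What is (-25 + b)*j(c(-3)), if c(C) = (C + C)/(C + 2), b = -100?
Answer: -8875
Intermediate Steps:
c(C) = 2*C/(2 + C) (c(C) = (2*C)/(2 + C) = 2*C/(2 + C))
j(g) = -1 + 12*g
(-25 + b)*j(c(-3)) = (-25 - 100)*(-1 + 12*(2*(-3)/(2 - 3))) = -125*(-1 + 12*(2*(-3)/(-1))) = -125*(-1 + 12*(2*(-3)*(-1))) = -125*(-1 + 12*6) = -125*(-1 + 72) = -125*71 = -8875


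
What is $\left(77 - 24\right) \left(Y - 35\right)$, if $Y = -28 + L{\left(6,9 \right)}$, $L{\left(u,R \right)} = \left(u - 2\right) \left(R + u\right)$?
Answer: $-159$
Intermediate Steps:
$L{\left(u,R \right)} = \left(-2 + u\right) \left(R + u\right)$
$Y = 32$ ($Y = -28 + \left(6^{2} - 18 - 12 + 9 \cdot 6\right) = -28 + \left(36 - 18 - 12 + 54\right) = -28 + 60 = 32$)
$\left(77 - 24\right) \left(Y - 35\right) = \left(77 - 24\right) \left(32 - 35\right) = 53 \left(-3\right) = -159$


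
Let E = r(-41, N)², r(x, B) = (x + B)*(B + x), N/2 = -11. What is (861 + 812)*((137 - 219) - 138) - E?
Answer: -16121021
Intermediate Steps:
N = -22 (N = 2*(-11) = -22)
r(x, B) = (B + x)² (r(x, B) = (B + x)*(B + x) = (B + x)²)
E = 15752961 (E = ((-22 - 41)²)² = ((-63)²)² = 3969² = 15752961)
(861 + 812)*((137 - 219) - 138) - E = (861 + 812)*((137 - 219) - 138) - 1*15752961 = 1673*(-82 - 138) - 15752961 = 1673*(-220) - 15752961 = -368060 - 15752961 = -16121021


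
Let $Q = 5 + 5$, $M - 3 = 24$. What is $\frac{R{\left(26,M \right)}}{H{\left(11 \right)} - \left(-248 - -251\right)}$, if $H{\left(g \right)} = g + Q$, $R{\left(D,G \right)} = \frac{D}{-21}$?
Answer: $- \frac{13}{189} \approx -0.068783$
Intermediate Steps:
$M = 27$ ($M = 3 + 24 = 27$)
$Q = 10$
$R{\left(D,G \right)} = - \frac{D}{21}$ ($R{\left(D,G \right)} = D \left(- \frac{1}{21}\right) = - \frac{D}{21}$)
$H{\left(g \right)} = 10 + g$ ($H{\left(g \right)} = g + 10 = 10 + g$)
$\frac{R{\left(26,M \right)}}{H{\left(11 \right)} - \left(-248 - -251\right)} = \frac{\left(- \frac{1}{21}\right) 26}{\left(10 + 11\right) - \left(-248 - -251\right)} = - \frac{26}{21 \left(21 - \left(-248 + 251\right)\right)} = - \frac{26}{21 \left(21 - 3\right)} = - \frac{26}{21 \cdot 18} = \left(- \frac{26}{21}\right) \frac{1}{18} = - \frac{13}{189}$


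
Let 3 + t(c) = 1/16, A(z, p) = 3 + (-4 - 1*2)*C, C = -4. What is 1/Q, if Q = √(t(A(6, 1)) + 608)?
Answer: 4*√9681/9681 ≈ 0.040654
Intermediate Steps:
A(z, p) = 27 (A(z, p) = 3 + (-4 - 1*2)*(-4) = 3 + (-4 - 2)*(-4) = 3 - 6*(-4) = 3 + 24 = 27)
t(c) = -47/16 (t(c) = -3 + 1/16 = -47/16)
Q = √9681/4 (Q = √(-47/16 + 608) = √(9681/16) = √9681/4 ≈ 24.598)
1/Q = 1/(√9681/4) = 4*√9681/9681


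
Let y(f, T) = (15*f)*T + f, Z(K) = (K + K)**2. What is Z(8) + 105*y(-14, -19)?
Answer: 417736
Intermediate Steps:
Z(K) = 4*K**2 (Z(K) = (2*K)**2 = 4*K**2)
y(f, T) = f + 15*T*f (y(f, T) = 15*T*f + f = f + 15*T*f)
Z(8) + 105*y(-14, -19) = 4*8**2 + 105*(-14*(1 + 15*(-19))) = 4*64 + 105*(-14*(1 - 285)) = 256 + 105*(-14*(-284)) = 256 + 105*3976 = 256 + 417480 = 417736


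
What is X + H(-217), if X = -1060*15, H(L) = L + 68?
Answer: -16049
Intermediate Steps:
H(L) = 68 + L
X = -15900
X + H(-217) = -15900 + (68 - 217) = -15900 - 149 = -16049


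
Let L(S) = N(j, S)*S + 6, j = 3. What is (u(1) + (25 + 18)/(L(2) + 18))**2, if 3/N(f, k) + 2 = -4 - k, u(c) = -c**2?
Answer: 6241/8649 ≈ 0.72159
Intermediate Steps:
N(f, k) = 3/(-6 - k) (N(f, k) = 3/(-2 + (-4 - k)) = 3/(-6 - k))
L(S) = 6 - 3*S/(6 + S) (L(S) = (-3/(6 + S))*S + 6 = -3*S/(6 + S) + 6 = 6 - 3*S/(6 + S))
(u(1) + (25 + 18)/(L(2) + 18))**2 = (-1*1**2 + (25 + 18)/(3*(12 + 2)/(6 + 2) + 18))**2 = (-1*1 + 43/(3*14/8 + 18))**2 = (-1 + 43/(3*(1/8)*14 + 18))**2 = (-1 + 43/(21/4 + 18))**2 = (-1 + 43/(93/4))**2 = (-1 + 43*(4/93))**2 = (-1 + 172/93)**2 = (79/93)**2 = 6241/8649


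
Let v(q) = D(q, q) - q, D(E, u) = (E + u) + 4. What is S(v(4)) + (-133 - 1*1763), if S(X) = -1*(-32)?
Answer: -1864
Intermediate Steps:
D(E, u) = 4 + E + u
v(q) = 4 + q (v(q) = (4 + q + q) - q = (4 + 2*q) - q = 4 + q)
S(X) = 32
S(v(4)) + (-133 - 1*1763) = 32 + (-133 - 1*1763) = 32 + (-133 - 1763) = 32 - 1896 = -1864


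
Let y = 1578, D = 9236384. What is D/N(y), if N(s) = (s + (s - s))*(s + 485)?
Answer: 4618192/1627707 ≈ 2.8372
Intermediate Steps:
N(s) = s*(485 + s) (N(s) = (s + 0)*(485 + s) = s*(485 + s))
D/N(y) = 9236384/((1578*(485 + 1578))) = 9236384/((1578*2063)) = 9236384/3255414 = 9236384*(1/3255414) = 4618192/1627707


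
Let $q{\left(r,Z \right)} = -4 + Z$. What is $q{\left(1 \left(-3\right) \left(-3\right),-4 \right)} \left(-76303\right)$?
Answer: $610424$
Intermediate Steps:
$q{\left(1 \left(-3\right) \left(-3\right),-4 \right)} \left(-76303\right) = \left(-4 - 4\right) \left(-76303\right) = \left(-8\right) \left(-76303\right) = 610424$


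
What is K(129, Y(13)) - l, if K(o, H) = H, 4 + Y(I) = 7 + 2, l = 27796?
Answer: -27791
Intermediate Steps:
Y(I) = 5 (Y(I) = -4 + (7 + 2) = -4 + 9 = 5)
K(129, Y(13)) - l = 5 - 1*27796 = 5 - 27796 = -27791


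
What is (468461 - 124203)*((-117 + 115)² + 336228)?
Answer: 115750555856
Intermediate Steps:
(468461 - 124203)*((-117 + 115)² + 336228) = 344258*((-2)² + 336228) = 344258*(4 + 336228) = 344258*336232 = 115750555856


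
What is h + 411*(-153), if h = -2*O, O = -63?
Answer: -62757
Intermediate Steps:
h = 126 (h = -2*(-63) = 126)
h + 411*(-153) = 126 + 411*(-153) = 126 - 62883 = -62757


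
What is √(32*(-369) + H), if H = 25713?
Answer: 3*√1545 ≈ 117.92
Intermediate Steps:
√(32*(-369) + H) = √(32*(-369) + 25713) = √(-11808 + 25713) = √13905 = 3*√1545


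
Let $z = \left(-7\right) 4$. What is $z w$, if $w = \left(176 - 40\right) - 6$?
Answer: $-3640$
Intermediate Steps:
$w = 130$ ($w = 136 - 6 = 130$)
$z = -28$
$z w = \left(-28\right) 130 = -3640$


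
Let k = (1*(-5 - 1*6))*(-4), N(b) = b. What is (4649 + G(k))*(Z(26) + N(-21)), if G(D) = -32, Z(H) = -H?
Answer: -216999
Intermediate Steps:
k = 44 (k = (1*(-5 - 6))*(-4) = (1*(-11))*(-4) = -11*(-4) = 44)
(4649 + G(k))*(Z(26) + N(-21)) = (4649 - 32)*(-1*26 - 21) = 4617*(-26 - 21) = 4617*(-47) = -216999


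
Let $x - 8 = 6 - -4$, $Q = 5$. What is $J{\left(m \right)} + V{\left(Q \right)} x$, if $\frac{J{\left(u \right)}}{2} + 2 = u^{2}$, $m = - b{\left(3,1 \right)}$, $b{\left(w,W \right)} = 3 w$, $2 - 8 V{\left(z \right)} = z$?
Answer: $\frac{605}{4} \approx 151.25$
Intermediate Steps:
$V{\left(z \right)} = \frac{1}{4} - \frac{z}{8}$
$x = 18$ ($x = 8 + \left(6 - -4\right) = 8 + \left(6 + 4\right) = 8 + 10 = 18$)
$m = -9$ ($m = - 3 \cdot 3 = \left(-1\right) 9 = -9$)
$J{\left(u \right)} = -4 + 2 u^{2}$
$J{\left(m \right)} + V{\left(Q \right)} x = \left(-4 + 2 \left(-9\right)^{2}\right) + \left(\frac{1}{4} - \frac{5}{8}\right) 18 = \left(-4 + 2 \cdot 81\right) + \left(\frac{1}{4} - \frac{5}{8}\right) 18 = \left(-4 + 162\right) - \frac{27}{4} = 158 - \frac{27}{4} = \frac{605}{4}$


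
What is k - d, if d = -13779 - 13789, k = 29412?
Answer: 56980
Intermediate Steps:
d = -27568
k - d = 29412 - 1*(-27568) = 29412 + 27568 = 56980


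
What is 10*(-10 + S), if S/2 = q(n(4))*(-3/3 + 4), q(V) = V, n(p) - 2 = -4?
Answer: -220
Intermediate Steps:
n(p) = -2 (n(p) = 2 - 4 = -2)
S = -12 (S = 2*(-2*(-3/3 + 4)) = 2*(-2*(-3*⅓ + 4)) = 2*(-2*(-1 + 4)) = 2*(-2*3) = 2*(-6) = -12)
10*(-10 + S) = 10*(-10 - 12) = 10*(-22) = -220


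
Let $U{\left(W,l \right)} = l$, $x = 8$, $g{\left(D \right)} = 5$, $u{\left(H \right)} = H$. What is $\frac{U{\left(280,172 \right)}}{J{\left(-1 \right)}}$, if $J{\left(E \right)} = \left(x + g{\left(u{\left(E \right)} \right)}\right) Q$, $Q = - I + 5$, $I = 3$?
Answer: $\frac{86}{13} \approx 6.6154$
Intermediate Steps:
$Q = 2$ ($Q = \left(-1\right) 3 + 5 = -3 + 5 = 2$)
$J{\left(E \right)} = 26$ ($J{\left(E \right)} = \left(8 + 5\right) 2 = 13 \cdot 2 = 26$)
$\frac{U{\left(280,172 \right)}}{J{\left(-1 \right)}} = \frac{172}{26} = 172 \cdot \frac{1}{26} = \frac{86}{13}$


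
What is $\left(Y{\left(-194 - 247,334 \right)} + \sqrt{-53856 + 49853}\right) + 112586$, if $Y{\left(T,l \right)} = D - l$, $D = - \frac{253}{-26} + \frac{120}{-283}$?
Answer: $\frac{826018695}{7358} + i \sqrt{4003} \approx 1.1226 \cdot 10^{5} + 63.269 i$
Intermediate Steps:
$D = \frac{68479}{7358}$ ($D = \left(-253\right) \left(- \frac{1}{26}\right) + 120 \left(- \frac{1}{283}\right) = \frac{253}{26} - \frac{120}{283} = \frac{68479}{7358} \approx 9.3067$)
$Y{\left(T,l \right)} = \frac{68479}{7358} - l$
$\left(Y{\left(-194 - 247,334 \right)} + \sqrt{-53856 + 49853}\right) + 112586 = \left(\left(\frac{68479}{7358} - 334\right) + \sqrt{-53856 + 49853}\right) + 112586 = \left(\left(\frac{68479}{7358} - 334\right) + \sqrt{-4003}\right) + 112586 = \left(- \frac{2389093}{7358} + i \sqrt{4003}\right) + 112586 = \frac{826018695}{7358} + i \sqrt{4003}$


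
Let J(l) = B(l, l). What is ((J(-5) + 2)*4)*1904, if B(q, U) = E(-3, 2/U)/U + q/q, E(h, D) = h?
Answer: 137088/5 ≈ 27418.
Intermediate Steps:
B(q, U) = 1 - 3/U (B(q, U) = -3/U + q/q = -3/U + 1 = 1 - 3/U)
J(l) = (-3 + l)/l
((J(-5) + 2)*4)*1904 = (((-3 - 5)/(-5) + 2)*4)*1904 = ((-⅕*(-8) + 2)*4)*1904 = ((8/5 + 2)*4)*1904 = ((18/5)*4)*1904 = (72/5)*1904 = 137088/5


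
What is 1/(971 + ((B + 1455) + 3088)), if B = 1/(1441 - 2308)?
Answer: 867/4780637 ≈ 0.00018136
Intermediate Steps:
B = -1/867 (B = 1/(-867) = -1/867 ≈ -0.0011534)
1/(971 + ((B + 1455) + 3088)) = 1/(971 + ((-1/867 + 1455) + 3088)) = 1/(971 + (1261484/867 + 3088)) = 1/(971 + 3938780/867) = 1/(4780637/867) = 867/4780637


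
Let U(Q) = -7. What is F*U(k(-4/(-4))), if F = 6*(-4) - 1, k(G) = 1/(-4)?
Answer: 175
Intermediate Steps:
k(G) = -¼
F = -25 (F = -24 - 1 = -25)
F*U(k(-4/(-4))) = -25*(-7) = 175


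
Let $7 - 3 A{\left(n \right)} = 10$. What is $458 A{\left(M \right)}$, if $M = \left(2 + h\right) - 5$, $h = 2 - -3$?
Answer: $-458$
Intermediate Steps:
$h = 5$ ($h = 2 + 3 = 5$)
$M = 2$ ($M = \left(2 + 5\right) - 5 = 7 - 5 = 2$)
$A{\left(n \right)} = -1$ ($A{\left(n \right)} = \frac{7}{3} - \frac{10}{3} = -1$)
$458 A{\left(M \right)} = 458 \left(-1\right) = -458$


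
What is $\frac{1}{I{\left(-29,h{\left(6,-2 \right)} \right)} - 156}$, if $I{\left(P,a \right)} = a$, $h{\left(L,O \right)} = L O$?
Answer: $- \frac{1}{168} \approx -0.0059524$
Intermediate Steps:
$\frac{1}{I{\left(-29,h{\left(6,-2 \right)} \right)} - 156} = \frac{1}{6 \left(-2\right) - 156} = \frac{1}{-12 - 156} = \frac{1}{-168} = - \frac{1}{168}$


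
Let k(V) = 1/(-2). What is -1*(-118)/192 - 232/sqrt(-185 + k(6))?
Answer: 59/96 + 232*I*sqrt(742)/371 ≈ 0.61458 + 17.034*I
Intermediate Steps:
k(V) = -1/2
-1*(-118)/192 - 232/sqrt(-185 + k(6)) = -1*(-118)/192 - 232/sqrt(-185 - 1/2) = 118*(1/192) - 232*(-I*sqrt(742)/371) = 59/96 - 232*(-I*sqrt(742)/371) = 59/96 - (-232)*I*sqrt(742)/371 = 59/96 + 232*I*sqrt(742)/371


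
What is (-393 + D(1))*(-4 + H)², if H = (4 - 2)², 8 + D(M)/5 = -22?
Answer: 0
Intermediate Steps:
D(M) = -150 (D(M) = -40 + 5*(-22) = -40 - 110 = -150)
H = 4 (H = 2² = 4)
(-393 + D(1))*(-4 + H)² = (-393 - 150)*(-4 + 4)² = -543*0² = -543*0 = 0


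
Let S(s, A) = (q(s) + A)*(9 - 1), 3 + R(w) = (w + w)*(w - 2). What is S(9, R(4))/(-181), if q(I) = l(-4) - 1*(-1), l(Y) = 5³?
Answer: -1112/181 ≈ -6.1436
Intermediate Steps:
l(Y) = 125
q(I) = 126 (q(I) = 125 - 1*(-1) = 125 + 1 = 126)
R(w) = -3 + 2*w*(-2 + w) (R(w) = -3 + (w + w)*(w - 2) = -3 + (2*w)*(-2 + w) = -3 + 2*w*(-2 + w))
S(s, A) = 1008 + 8*A (S(s, A) = (126 + A)*(9 - 1) = (126 + A)*8 = 1008 + 8*A)
S(9, R(4))/(-181) = (1008 + 8*(-3 - 4*4 + 2*4²))/(-181) = (1008 + 8*(-3 - 16 + 2*16))*(-1/181) = (1008 + 8*(-3 - 16 + 32))*(-1/181) = (1008 + 8*13)*(-1/181) = (1008 + 104)*(-1/181) = 1112*(-1/181) = -1112/181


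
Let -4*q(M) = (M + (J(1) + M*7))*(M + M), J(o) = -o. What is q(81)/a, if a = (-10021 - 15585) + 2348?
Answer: 52407/46516 ≈ 1.1266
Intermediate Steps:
a = -23258 (a = -25606 + 2348 = -23258)
q(M) = -M*(-1 + 8*M)/2 (q(M) = -(M + (-1*1 + M*7))*(M + M)/4 = -(M + (-1 + 7*M))*2*M/4 = -(-1 + 8*M)*2*M/4 = -M*(-1 + 8*M)/2)
q(81)/a = ((1/2)*81*(1 - 8*81))/(-23258) = ((1/2)*81*(1 - 648))*(-1/23258) = ((1/2)*81*(-647))*(-1/23258) = -52407/2*(-1/23258) = 52407/46516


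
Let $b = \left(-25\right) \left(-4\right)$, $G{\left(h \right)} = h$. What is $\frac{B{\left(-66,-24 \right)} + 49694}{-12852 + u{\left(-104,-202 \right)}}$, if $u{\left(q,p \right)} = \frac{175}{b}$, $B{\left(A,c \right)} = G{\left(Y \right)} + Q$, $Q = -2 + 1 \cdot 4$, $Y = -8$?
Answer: $- \frac{198752}{51401} \approx -3.8667$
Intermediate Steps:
$b = 100$
$Q = 2$ ($Q = -2 + 4 = 2$)
$B{\left(A,c \right)} = -6$ ($B{\left(A,c \right)} = -8 + 2 = -6$)
$u{\left(q,p \right)} = \frac{7}{4}$ ($u{\left(q,p \right)} = \frac{175}{100} = 175 \cdot \frac{1}{100} = \frac{7}{4}$)
$\frac{B{\left(-66,-24 \right)} + 49694}{-12852 + u{\left(-104,-202 \right)}} = \frac{-6 + 49694}{-12852 + \frac{7}{4}} = \frac{49688}{- \frac{51401}{4}} = 49688 \left(- \frac{4}{51401}\right) = - \frac{198752}{51401}$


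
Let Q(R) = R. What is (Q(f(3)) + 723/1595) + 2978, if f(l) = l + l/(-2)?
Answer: 9506051/3190 ≈ 2980.0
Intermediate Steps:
f(l) = l/2 (f(l) = l + l*(-½) = l - l/2 = l/2)
(Q(f(3)) + 723/1595) + 2978 = ((½)*3 + 723/1595) + 2978 = (3/2 + 723*(1/1595)) + 2978 = (3/2 + 723/1595) + 2978 = 6231/3190 + 2978 = 9506051/3190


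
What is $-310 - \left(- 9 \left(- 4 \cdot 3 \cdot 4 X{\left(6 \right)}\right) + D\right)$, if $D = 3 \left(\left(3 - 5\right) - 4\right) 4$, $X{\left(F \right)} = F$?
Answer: $-2830$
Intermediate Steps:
$D = -72$ ($D = 3 \left(\left(3 - 5\right) - 4\right) 4 = 3 \left(-2 - 4\right) 4 = 3 \left(\left(-6\right) 4\right) = 3 \left(-24\right) = -72$)
$-310 - \left(- 9 \left(- 4 \cdot 3 \cdot 4 X{\left(6 \right)}\right) + D\right) = -310 - \left(- 9 \left(- 4 \cdot 3 \cdot 4 \cdot 6\right) - 72\right) = -310 - \left(- 9 \left(- 4 \cdot 12 \cdot 6\right) - 72\right) = -310 - \left(- 9 \left(\left(-4\right) 72\right) - 72\right) = -310 - \left(\left(-9\right) \left(-288\right) - 72\right) = -310 - \left(2592 - 72\right) = -310 - 2520 = -2830$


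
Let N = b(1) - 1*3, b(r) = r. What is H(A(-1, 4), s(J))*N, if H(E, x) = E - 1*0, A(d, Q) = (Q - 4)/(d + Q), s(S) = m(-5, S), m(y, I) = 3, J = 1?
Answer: 0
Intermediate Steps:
s(S) = 3
A(d, Q) = (-4 + Q)/(Q + d)
N = -2 (N = 1 - 1*3 = 1 - 3 = -2)
H(E, x) = E (H(E, x) = E + 0 = E)
H(A(-1, 4), s(J))*N = ((-4 + 4)/(4 - 1))*(-2) = (0/3)*(-2) = ((⅓)*0)*(-2) = 0*(-2) = 0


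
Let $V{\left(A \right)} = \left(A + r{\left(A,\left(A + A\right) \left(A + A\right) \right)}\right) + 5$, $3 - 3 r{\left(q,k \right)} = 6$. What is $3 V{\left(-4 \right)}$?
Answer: $0$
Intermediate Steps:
$r{\left(q,k \right)} = -1$ ($r{\left(q,k \right)} = 1 - 2 = -1$)
$V{\left(A \right)} = 4 + A$ ($V{\left(A \right)} = \left(A - 1\right) + 5 = \left(-1 + A\right) + 5 = 4 + A$)
$3 V{\left(-4 \right)} = 3 \left(4 - 4\right) = 3 \cdot 0 = 0$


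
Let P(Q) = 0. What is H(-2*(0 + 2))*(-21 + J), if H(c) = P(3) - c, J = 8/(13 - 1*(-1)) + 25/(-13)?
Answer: -8136/91 ≈ -89.407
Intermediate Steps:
J = -123/91 (J = 8/(13 + 1) + 25*(-1/13) = 8/14 - 25/13 = 8*(1/14) - 25/13 = 4/7 - 25/13 = -123/91 ≈ -1.3516)
H(c) = -c (H(c) = 0 - c = -c)
H(-2*(0 + 2))*(-21 + J) = (-(-2)*(0 + 2))*(-21 - 123/91) = -(-2)*2*(-2034/91) = -1*(-4)*(-2034/91) = 4*(-2034/91) = -8136/91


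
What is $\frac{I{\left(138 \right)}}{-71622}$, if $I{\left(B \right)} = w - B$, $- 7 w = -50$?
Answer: $\frac{458}{250677} \approx 0.0018271$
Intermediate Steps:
$w = \frac{50}{7}$ ($w = \left(- \frac{1}{7}\right) \left(-50\right) = \frac{50}{7} \approx 7.1429$)
$I{\left(B \right)} = \frac{50}{7} - B$
$\frac{I{\left(138 \right)}}{-71622} = \frac{\frac{50}{7} - 138}{-71622} = \left(\frac{50}{7} - 138\right) \left(- \frac{1}{71622}\right) = \left(- \frac{916}{7}\right) \left(- \frac{1}{71622}\right) = \frac{458}{250677}$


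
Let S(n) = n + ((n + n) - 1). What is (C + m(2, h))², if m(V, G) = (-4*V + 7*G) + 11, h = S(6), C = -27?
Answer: 9025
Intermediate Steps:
S(n) = -1 + 3*n (S(n) = n + (2*n - 1) = n + (-1 + 2*n) = -1 + 3*n)
h = 17 (h = -1 + 3*6 = -1 + 18 = 17)
m(V, G) = 11 - 4*V + 7*G
(C + m(2, h))² = (-27 + (11 - 4*2 + 7*17))² = (-27 + (11 - 8 + 119))² = (-27 + 122)² = 95² = 9025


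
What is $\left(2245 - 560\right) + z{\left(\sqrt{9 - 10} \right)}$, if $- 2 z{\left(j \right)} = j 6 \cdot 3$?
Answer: $1685 - 9 i \approx 1685.0 - 9.0 i$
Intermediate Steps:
$z{\left(j \right)} = - 9 j$ ($z{\left(j \right)} = - \frac{j 6 \cdot 3}{2} = - \frac{6 j 3}{2} = - \frac{18 j}{2} = - 9 j$)
$\left(2245 - 560\right) + z{\left(\sqrt{9 - 10} \right)} = \left(2245 - 560\right) - 9 \sqrt{9 - 10} = \left(2245 - 560\right) - 9 \sqrt{-1} = 1685 - 9 i$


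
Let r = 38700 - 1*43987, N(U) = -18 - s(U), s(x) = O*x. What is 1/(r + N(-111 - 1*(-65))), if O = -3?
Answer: -1/5443 ≈ -0.00018372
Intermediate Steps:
s(x) = -3*x
N(U) = -18 + 3*U (N(U) = -18 - (-3)*U = -18 + 3*U)
r = -5287 (r = 38700 - 43987 = -5287)
1/(r + N(-111 - 1*(-65))) = 1/(-5287 + (-18 + 3*(-111 - 1*(-65)))) = 1/(-5287 + (-18 + 3*(-111 + 65))) = 1/(-5287 + (-18 + 3*(-46))) = 1/(-5287 + (-18 - 138)) = 1/(-5287 - 156) = 1/(-5443) = -1/5443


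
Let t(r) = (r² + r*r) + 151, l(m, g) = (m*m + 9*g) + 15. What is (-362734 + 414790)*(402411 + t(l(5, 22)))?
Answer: 26853087600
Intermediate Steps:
l(m, g) = 15 + m² + 9*g (l(m, g) = (m² + 9*g) + 15 = 15 + m² + 9*g)
t(r) = 151 + 2*r² (t(r) = (r² + r²) + 151 = 2*r² + 151 = 151 + 2*r²)
(-362734 + 414790)*(402411 + t(l(5, 22))) = (-362734 + 414790)*(402411 + (151 + 2*(15 + 5² + 9*22)²)) = 52056*(402411 + (151 + 2*(15 + 25 + 198)²)) = 52056*(402411 + (151 + 2*238²)) = 52056*(402411 + (151 + 2*56644)) = 52056*(402411 + (151 + 113288)) = 52056*(402411 + 113439) = 52056*515850 = 26853087600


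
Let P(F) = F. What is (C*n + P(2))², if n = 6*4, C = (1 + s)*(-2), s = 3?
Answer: 36100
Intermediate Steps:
C = -8 (C = (1 + 3)*(-2) = 4*(-2) = -8)
n = 24
(C*n + P(2))² = (-8*24 + 2)² = (-192 + 2)² = (-190)² = 36100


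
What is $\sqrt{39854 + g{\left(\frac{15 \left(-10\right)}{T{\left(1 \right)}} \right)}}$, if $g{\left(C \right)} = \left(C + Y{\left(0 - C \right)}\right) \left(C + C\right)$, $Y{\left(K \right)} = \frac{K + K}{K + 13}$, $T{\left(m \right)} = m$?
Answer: $\frac{\sqrt{2239815926}}{163} \approx 290.35$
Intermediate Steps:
$Y{\left(K \right)} = \frac{2 K}{13 + K}$
$g{\left(C \right)} = 2 C \left(C - \frac{2 C}{13 - C}\right)$ ($g{\left(C \right)} = \left(C + \frac{2 \left(0 - C\right)}{13 + \left(0 - C\right)}\right) \left(C + C\right) = \left(C + \frac{2 \left(- C\right)}{13 - C}\right) 2 C = \left(C - \frac{2 C}{13 - C}\right) 2 C = 2 C \left(C - \frac{2 C}{13 - C}\right)$)
$\sqrt{39854 + g{\left(\frac{15 \left(-10\right)}{T{\left(1 \right)}} \right)}} = \sqrt{39854 + \frac{2 \left(\frac{15 \left(-10\right)}{1}\right)^{2} \left(-11 + \frac{15 \left(-10\right)}{1}\right)}{-13 + \frac{15 \left(-10\right)}{1}}} = \sqrt{39854 + \frac{2 \left(\left(-150\right) 1\right)^{2} \left(-11 - 150\right)}{-13 - 150}} = \sqrt{39854 + \frac{2 \left(-150\right)^{2} \left(-11 - 150\right)}{-13 - 150}} = \sqrt{39854 + 2 \cdot 22500 \frac{1}{-163} \left(-161\right)} = \sqrt{39854 + 2 \cdot 22500 \left(- \frac{1}{163}\right) \left(-161\right)} = \sqrt{39854 + \frac{7245000}{163}} = \sqrt{\frac{13741202}{163}} = \frac{\sqrt{2239815926}}{163}$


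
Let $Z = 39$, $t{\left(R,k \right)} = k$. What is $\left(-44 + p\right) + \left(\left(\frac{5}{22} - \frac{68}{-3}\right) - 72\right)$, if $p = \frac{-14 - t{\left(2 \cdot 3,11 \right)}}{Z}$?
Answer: $- \frac{80435}{858} \approx -93.747$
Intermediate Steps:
$p = - \frac{25}{39}$ ($p = \frac{-14 - 11}{39} = \left(-14 - 11\right) \frac{1}{39} = \left(-25\right) \frac{1}{39} = - \frac{25}{39} \approx -0.64103$)
$\left(-44 + p\right) + \left(\left(\frac{5}{22} - \frac{68}{-3}\right) - 72\right) = \left(-44 - \frac{25}{39}\right) + \left(\left(\frac{5}{22} - \frac{68}{-3}\right) - 72\right) = - \frac{1741}{39} + \left(\left(5 \cdot \frac{1}{22} - - \frac{68}{3}\right) - 72\right) = - \frac{1741}{39} + \left(\left(\frac{5}{22} + \frac{68}{3}\right) - 72\right) = - \frac{1741}{39} + \left(\frac{1511}{66} - 72\right) = - \frac{1741}{39} - \frac{3241}{66} = - \frac{80435}{858}$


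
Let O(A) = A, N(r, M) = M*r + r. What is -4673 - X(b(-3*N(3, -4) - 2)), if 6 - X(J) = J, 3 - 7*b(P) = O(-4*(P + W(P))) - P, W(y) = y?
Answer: -32525/7 ≈ -4646.4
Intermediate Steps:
N(r, M) = r + M*r
b(P) = 3/7 + 9*P/7 (b(P) = 3/7 - (-4*(P + P) - P)/7 = 3/7 - (-8*P - P)/7 = 3/7 - (-9)*P/7 = 3/7 + 9*P/7)
X(J) = 6 - J
-4673 - X(b(-3*N(3, -4) - 2)) = -4673 - (6 - (3/7 + 9*(-9*(1 - 4) - 2)/7)) = -4673 - (6 - (3/7 + 9*(-9*(-3) - 2)/7)) = -4673 - (6 - (3/7 + 9*(-3*(-9) - 2)/7)) = -4673 - (6 - (3/7 + 9*(27 - 2)/7)) = -4673 - (6 - (3/7 + (9/7)*25)) = -4673 - (6 - (3/7 + 225/7)) = -4673 - (6 - 1*228/7) = -4673 - (6 - 228/7) = -4673 - 1*(-186/7) = -4673 + 186/7 = -32525/7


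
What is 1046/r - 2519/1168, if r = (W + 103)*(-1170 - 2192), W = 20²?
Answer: -2130533681/987594224 ≈ -2.1573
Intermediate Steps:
W = 400
r = -1691086 (r = (400 + 103)*(-1170 - 2192) = 503*(-3362) = -1691086)
1046/r - 2519/1168 = 1046/(-1691086) - 2519/1168 = 1046*(-1/1691086) - 2519*1/1168 = -523/845543 - 2519/1168 = -2130533681/987594224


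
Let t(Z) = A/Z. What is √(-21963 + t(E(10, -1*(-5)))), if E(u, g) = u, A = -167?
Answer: I*√2197970/10 ≈ 148.26*I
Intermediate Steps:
t(Z) = -167/Z
√(-21963 + t(E(10, -1*(-5)))) = √(-21963 - 167/10) = √(-219797/10) = I*√2197970/10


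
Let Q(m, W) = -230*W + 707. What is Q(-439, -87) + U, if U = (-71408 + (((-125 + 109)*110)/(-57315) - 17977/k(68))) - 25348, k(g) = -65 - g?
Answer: -115721345414/1524579 ≈ -75904.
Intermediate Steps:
Q(m, W) = 707 - 230*W
U = -147306048557/1524579 (U = (-71408 + (((-125 + 109)*110)/(-57315) - 17977/(-65 - 1*68))) - 25348 = (-71408 + (-16*110*(-1/57315) - 17977/(-65 - 68))) - 25348 = (-71408 + (-1760*(-1/57315) - 17977/(-133))) - 25348 = (-71408 + (352/11463 - 17977*(-1/133))) - 25348 = (-71408 + (352/11463 + 17977/133)) - 25348 = (-71408 + 206117167/1524579) - 25348 = -108661020065/1524579 - 25348 = -147306048557/1524579 ≈ -96621.)
Q(-439, -87) + U = (707 - 230*(-87)) - 147306048557/1524579 = (707 + 20010) - 147306048557/1524579 = 20717 - 147306048557/1524579 = -115721345414/1524579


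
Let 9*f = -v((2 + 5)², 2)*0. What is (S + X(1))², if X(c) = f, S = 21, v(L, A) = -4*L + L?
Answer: 441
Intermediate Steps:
v(L, A) = -3*L
f = 0 (f = (-(-3)*(2 + 5)²*0)/9 = (-(-3)*7²*0)/9 = (-(-3)*49*0)/9 = (-1*(-147)*0)/9 = (147*0)/9 = (⅑)*0 = 0)
X(c) = 0
(S + X(1))² = (21 + 0)² = 21² = 441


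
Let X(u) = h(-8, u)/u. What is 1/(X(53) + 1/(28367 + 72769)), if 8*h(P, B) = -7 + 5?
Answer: -5360208/25231 ≈ -212.45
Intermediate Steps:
h(P, B) = -¼ (h(P, B) = (-7 + 5)/8 = (⅛)*(-2) = -¼)
X(u) = -1/(4*u)
1/(X(53) + 1/(28367 + 72769)) = 1/(-¼/53 + 1/(28367 + 72769)) = 1/(-¼*1/53 + 1/101136) = 1/(-1/212 + 1/101136) = 1/(-25231/5360208) = -5360208/25231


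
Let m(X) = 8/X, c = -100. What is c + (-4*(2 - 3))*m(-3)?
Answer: -332/3 ≈ -110.67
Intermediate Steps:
c + (-4*(2 - 3))*m(-3) = -100 + (-4*(2 - 3))*(8/(-3)) = -100 + (-4*(-1))*(8*(-1/3)) = -100 + 4*(-8/3) = -100 - 32/3 = -332/3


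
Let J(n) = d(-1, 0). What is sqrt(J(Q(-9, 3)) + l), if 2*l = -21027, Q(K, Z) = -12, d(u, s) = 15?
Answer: 3*I*sqrt(4666)/2 ≈ 102.46*I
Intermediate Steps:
J(n) = 15
l = -21027/2 (l = (1/2)*(-21027) = -21027/2 ≈ -10514.)
sqrt(J(Q(-9, 3)) + l) = sqrt(15 - 21027/2) = sqrt(-20997/2) = 3*I*sqrt(4666)/2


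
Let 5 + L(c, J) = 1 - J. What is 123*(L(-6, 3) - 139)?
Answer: -17958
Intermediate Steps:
L(c, J) = -4 - J (L(c, J) = -5 + (1 - J) = -4 - J)
123*(L(-6, 3) - 139) = 123*((-4 - 1*3) - 139) = 123*((-4 - 3) - 139) = 123*(-7 - 139) = 123*(-146) = -17958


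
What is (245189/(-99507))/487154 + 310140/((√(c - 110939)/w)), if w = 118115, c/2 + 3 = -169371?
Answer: -245189/48475233078 - 36632186100*I*√449687/449687 ≈ -5.058e-6 - 5.4627e+7*I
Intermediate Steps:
c = -338748 (c = -6 + 2*(-169371) = -6 - 338742 = -338748)
(245189/(-99507))/487154 + 310140/((√(c - 110939)/w)) = (245189/(-99507))/487154 + 310140/((√(-338748 - 110939)/118115)) = (245189*(-1/99507))*(1/487154) + 310140/((√(-449687)*(1/118115))) = -245189/99507*1/487154 + 310140/(((I*√449687)*(1/118115))) = -245189/48475233078 + 310140/((I*√449687/118115)) = -245189/48475233078 + 310140*(-118115*I*√449687/449687) = -245189/48475233078 - 36632186100*I*√449687/449687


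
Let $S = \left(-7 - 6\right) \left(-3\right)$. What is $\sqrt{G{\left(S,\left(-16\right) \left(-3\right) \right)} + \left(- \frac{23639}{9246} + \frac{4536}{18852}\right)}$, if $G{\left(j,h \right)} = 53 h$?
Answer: $\frac{\sqrt{536267765445003318}}{14525466} \approx 50.415$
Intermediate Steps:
$S = 39$ ($S = \left(-13\right) \left(-3\right) = 39$)
$\sqrt{G{\left(S,\left(-16\right) \left(-3\right) \right)} + \left(- \frac{23639}{9246} + \frac{4536}{18852}\right)} = \sqrt{53 \left(\left(-16\right) \left(-3\right)\right) + \left(- \frac{23639}{9246} + \frac{4536}{18852}\right)} = \sqrt{53 \cdot 48 + \left(\left(-23639\right) \frac{1}{9246} + 4536 \cdot \frac{1}{18852}\right)} = \sqrt{2544 + \left(- \frac{23639}{9246} + \frac{378}{1571}\right)} = \sqrt{2544 - \frac{33641881}{14525466}} = \sqrt{\frac{36919143623}{14525466}} = \frac{\sqrt{536267765445003318}}{14525466}$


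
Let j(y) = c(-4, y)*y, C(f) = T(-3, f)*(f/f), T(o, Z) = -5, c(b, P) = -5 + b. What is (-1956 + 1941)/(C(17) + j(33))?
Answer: 15/302 ≈ 0.049669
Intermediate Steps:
C(f) = -5 (C(f) = -5*f/f = -5*1 = -5)
j(y) = -9*y (j(y) = (-5 - 4)*y = -9*y)
(-1956 + 1941)/(C(17) + j(33)) = (-1956 + 1941)/(-5 - 9*33) = -15/(-5 - 297) = -15/(-302) = -15*(-1/302) = 15/302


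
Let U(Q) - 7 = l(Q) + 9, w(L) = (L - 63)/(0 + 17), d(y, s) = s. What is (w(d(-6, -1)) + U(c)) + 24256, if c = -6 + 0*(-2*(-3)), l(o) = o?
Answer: 412458/17 ≈ 24262.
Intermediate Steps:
c = -6 (c = -6 + 0*6 = -6 + 0 = -6)
w(L) = -63/17 + L/17 (w(L) = (-63 + L)/17 = (-63 + L)*(1/17) = -63/17 + L/17)
U(Q) = 16 + Q (U(Q) = 7 + (Q + 9) = 7 + (9 + Q) = 16 + Q)
(w(d(-6, -1)) + U(c)) + 24256 = ((-63/17 + (1/17)*(-1)) + (16 - 6)) + 24256 = ((-63/17 - 1/17) + 10) + 24256 = (-64/17 + 10) + 24256 = 106/17 + 24256 = 412458/17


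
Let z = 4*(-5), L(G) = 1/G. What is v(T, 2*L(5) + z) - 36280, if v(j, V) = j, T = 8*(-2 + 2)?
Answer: -36280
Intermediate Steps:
L(G) = 1/G
z = -20
T = 0 (T = 8*0 = 0)
v(T, 2*L(5) + z) - 36280 = 0 - 36280 = -36280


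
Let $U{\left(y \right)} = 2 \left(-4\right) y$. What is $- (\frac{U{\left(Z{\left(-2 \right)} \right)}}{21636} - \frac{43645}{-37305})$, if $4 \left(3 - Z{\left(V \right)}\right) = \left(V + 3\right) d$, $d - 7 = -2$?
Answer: $- \frac{3495485}{2989374} \approx -1.1693$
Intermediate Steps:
$d = 5$ ($d = 7 - 2 = 5$)
$Z{\left(V \right)} = - \frac{3}{4} - \frac{5 V}{4}$ ($Z{\left(V \right)} = 3 - \frac{\left(V + 3\right) 5}{4} = 3 - \frac{\left(3 + V\right) 5}{4} = 3 - \frac{15 + 5 V}{4} = 3 - \left(\frac{15}{4} + \frac{5 V}{4}\right) = - \frac{3}{4} - \frac{5 V}{4}$)
$U{\left(y \right)} = - 8 y$
$- (\frac{U{\left(Z{\left(-2 \right)} \right)}}{21636} - \frac{43645}{-37305}) = - (\frac{\left(-8\right) \left(- \frac{3}{4} - - \frac{5}{2}\right)}{21636} - \frac{43645}{-37305}) = - (- 8 \left(- \frac{3}{4} + \frac{5}{2}\right) \frac{1}{21636} - - \frac{8729}{7461}) = - (\left(-8\right) \frac{7}{4} \cdot \frac{1}{21636} + \frac{8729}{7461}) = - (\left(-14\right) \frac{1}{21636} + \frac{8729}{7461}) = - (- \frac{7}{10818} + \frac{8729}{7461}) = \left(-1\right) \frac{3495485}{2989374} = - \frac{3495485}{2989374}$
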